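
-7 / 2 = -3.50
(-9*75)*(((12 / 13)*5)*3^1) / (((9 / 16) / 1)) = -16615.38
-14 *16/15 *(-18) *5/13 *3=4032/13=310.15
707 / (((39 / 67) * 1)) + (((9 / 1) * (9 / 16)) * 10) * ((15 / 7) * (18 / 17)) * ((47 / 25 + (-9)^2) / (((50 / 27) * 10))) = 1728.66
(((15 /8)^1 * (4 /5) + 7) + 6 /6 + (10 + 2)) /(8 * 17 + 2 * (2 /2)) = 43 /276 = 0.16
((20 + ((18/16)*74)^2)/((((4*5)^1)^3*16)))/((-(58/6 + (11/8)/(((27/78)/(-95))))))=142983/968192000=0.00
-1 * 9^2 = -81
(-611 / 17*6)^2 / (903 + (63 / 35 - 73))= 67197780 / 1201951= 55.91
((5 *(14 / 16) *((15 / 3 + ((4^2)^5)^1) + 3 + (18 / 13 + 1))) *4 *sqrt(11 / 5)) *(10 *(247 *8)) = 72520234360 *sqrt(55) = 537824452344.45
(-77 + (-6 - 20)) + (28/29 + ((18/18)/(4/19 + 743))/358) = -14958685411/146604222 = -102.03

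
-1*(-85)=85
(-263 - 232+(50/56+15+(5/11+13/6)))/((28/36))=-1320819/2156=-612.62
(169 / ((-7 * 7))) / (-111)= 169 / 5439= 0.03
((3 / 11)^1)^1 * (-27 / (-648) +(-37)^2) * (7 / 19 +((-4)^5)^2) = 59509854637 / 152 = 391512201.56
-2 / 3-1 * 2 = -8 / 3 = -2.67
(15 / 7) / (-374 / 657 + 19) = 9855 / 84763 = 0.12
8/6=4/3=1.33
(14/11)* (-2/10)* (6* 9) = -13.75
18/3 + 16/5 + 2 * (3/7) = 352/35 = 10.06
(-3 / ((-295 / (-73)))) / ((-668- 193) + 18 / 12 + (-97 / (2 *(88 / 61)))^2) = -0.00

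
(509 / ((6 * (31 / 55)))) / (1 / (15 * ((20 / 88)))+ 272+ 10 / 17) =11897875 / 21571288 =0.55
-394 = -394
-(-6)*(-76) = -456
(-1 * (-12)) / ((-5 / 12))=-144 / 5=-28.80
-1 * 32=-32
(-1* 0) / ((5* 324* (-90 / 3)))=0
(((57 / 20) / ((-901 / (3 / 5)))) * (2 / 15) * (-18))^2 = 0.00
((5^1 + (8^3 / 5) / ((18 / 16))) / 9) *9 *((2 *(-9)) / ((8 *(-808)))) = 4321 / 16160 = 0.27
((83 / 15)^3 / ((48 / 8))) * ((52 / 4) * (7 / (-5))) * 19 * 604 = -298563156346 / 50625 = -5897543.83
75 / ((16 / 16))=75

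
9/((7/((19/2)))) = 171/14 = 12.21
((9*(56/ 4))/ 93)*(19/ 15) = 266/ 155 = 1.72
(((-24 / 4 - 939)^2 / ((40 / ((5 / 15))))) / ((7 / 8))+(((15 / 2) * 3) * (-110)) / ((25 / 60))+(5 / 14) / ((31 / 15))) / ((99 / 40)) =7421900 / 7161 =1036.43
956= 956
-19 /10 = -1.90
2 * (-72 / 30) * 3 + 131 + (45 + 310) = 2358 / 5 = 471.60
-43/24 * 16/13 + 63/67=-1.26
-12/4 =-3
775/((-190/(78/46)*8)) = -0.86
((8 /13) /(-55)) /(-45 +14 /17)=136 /536965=0.00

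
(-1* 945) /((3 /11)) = -3465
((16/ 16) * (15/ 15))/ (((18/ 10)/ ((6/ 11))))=10/ 33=0.30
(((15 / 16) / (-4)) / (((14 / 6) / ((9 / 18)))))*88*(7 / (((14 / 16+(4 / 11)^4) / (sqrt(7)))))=-161051*sqrt(7) / 4646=-91.71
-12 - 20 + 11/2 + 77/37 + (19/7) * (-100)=-153249/518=-295.85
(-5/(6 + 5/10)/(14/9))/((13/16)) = -720/1183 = -0.61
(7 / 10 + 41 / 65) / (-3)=-173 / 390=-0.44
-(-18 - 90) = 108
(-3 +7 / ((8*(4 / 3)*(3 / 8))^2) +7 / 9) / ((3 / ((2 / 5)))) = -257 / 1080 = -0.24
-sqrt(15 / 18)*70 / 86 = -35*sqrt(30) / 258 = -0.74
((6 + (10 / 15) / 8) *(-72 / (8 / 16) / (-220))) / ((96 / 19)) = 1387 / 1760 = 0.79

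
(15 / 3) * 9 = 45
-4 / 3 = -1.33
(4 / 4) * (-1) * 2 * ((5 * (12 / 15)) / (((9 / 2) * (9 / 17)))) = -272 / 81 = -3.36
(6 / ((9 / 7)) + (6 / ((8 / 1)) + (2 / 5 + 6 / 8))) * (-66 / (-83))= 2167 / 415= 5.22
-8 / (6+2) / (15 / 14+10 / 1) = -14 / 155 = -0.09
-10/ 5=-2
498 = 498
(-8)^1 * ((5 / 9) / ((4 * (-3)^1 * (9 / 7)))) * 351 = 910 / 9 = 101.11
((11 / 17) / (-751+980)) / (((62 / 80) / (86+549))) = 279400 / 120683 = 2.32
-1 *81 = -81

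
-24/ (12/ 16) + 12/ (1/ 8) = 64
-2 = -2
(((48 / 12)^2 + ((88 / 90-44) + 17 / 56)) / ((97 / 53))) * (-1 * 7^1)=3568543 / 34920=102.19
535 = 535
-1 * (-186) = 186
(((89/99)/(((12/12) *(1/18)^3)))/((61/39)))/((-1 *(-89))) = 25272/671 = 37.66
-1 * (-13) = 13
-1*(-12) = 12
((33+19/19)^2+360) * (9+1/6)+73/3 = 13921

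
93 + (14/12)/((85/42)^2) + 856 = 6858583/7225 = 949.28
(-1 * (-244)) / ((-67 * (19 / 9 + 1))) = -1.17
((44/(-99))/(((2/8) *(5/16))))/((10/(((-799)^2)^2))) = -52167147110528/225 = -231853987157.90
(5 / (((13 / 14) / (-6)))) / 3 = -140 / 13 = -10.77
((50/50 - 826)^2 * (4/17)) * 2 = 5445000/17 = 320294.12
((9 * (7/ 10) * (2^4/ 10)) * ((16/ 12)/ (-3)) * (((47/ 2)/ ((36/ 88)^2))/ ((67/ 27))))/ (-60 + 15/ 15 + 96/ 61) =77707168/ 17602575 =4.41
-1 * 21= -21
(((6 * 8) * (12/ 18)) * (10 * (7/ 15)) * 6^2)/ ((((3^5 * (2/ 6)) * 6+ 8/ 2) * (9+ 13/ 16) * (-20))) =-1536/ 27475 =-0.06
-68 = -68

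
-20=-20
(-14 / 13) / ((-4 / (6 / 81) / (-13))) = -7 / 27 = -0.26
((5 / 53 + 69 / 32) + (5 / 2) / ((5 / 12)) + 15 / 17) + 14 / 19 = 5406747 / 547808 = 9.87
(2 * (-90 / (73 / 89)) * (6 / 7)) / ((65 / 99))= -1903176 / 6643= -286.49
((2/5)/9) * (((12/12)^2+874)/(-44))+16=2993/198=15.12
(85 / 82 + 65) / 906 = 1805 / 24764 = 0.07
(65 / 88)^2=4225 / 7744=0.55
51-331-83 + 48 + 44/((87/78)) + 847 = 16572/29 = 571.45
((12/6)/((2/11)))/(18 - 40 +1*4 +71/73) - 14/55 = -0.90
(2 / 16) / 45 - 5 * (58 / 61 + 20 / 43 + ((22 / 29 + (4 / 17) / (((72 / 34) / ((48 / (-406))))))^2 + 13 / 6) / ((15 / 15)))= -805066476493 / 38912834520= -20.69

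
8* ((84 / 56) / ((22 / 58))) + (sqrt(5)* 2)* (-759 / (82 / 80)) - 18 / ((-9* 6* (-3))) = 3121 / 99 - 60720* sqrt(5) / 41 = -3280.04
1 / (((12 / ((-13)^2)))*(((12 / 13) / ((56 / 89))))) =15379 / 1602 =9.60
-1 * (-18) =18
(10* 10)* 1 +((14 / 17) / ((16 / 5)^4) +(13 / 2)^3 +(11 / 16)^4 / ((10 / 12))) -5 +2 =517924123 / 1392640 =371.90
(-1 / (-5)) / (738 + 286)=1 / 5120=0.00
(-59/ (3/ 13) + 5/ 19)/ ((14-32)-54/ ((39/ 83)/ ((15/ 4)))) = 378508/ 665361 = 0.57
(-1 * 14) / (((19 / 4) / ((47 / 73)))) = -2632 / 1387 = -1.90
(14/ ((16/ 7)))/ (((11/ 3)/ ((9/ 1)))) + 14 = 29.03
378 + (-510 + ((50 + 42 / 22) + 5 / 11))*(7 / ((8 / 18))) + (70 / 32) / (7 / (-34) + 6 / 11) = -76257545 / 11176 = -6823.33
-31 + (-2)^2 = -27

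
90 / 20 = 9 / 2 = 4.50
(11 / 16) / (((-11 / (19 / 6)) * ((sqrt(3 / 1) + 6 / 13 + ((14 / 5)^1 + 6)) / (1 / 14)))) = -53105 / 33573984 + 80275 * sqrt(3) / 470035776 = -0.00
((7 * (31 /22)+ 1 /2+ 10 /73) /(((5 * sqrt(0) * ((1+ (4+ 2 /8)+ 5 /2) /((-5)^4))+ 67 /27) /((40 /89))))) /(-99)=-1011840 /52671179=-0.02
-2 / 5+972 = 971.60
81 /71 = 1.14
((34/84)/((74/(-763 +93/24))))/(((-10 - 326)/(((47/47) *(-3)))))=-0.04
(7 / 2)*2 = 7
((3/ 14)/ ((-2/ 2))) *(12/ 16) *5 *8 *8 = -51.43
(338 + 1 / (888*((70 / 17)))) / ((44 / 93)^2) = 60572109651 / 40113920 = 1510.00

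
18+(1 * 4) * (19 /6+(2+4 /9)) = 364 /9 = 40.44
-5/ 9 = -0.56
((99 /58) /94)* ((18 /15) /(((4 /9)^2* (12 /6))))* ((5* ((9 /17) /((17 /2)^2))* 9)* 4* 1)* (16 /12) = 649539 /6696419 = 0.10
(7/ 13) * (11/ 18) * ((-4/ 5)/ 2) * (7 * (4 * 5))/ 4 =-539/ 117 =-4.61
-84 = -84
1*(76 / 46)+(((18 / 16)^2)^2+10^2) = 9727351 / 94208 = 103.25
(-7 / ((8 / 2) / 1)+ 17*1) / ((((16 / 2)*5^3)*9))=0.00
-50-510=-560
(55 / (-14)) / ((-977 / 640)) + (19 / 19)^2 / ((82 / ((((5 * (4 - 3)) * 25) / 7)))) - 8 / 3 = 209591 / 1682394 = 0.12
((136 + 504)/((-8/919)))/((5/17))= -249968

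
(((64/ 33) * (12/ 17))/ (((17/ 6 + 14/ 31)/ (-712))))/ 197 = -33902592/ 22508629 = -1.51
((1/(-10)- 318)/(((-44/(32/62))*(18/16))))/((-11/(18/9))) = -101792/168795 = -0.60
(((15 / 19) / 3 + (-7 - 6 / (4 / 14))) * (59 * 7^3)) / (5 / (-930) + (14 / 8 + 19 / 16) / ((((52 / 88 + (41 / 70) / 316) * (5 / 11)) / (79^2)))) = -15894826825913 / 1926755255346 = -8.25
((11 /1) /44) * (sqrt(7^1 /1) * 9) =9 * sqrt(7) /4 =5.95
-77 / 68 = -1.13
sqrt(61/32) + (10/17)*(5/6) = 25/51 + sqrt(122)/8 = 1.87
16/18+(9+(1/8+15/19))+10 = 28459/1368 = 20.80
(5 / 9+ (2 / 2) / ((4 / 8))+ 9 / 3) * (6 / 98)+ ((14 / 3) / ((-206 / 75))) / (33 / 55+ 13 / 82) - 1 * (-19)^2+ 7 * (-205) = -8466041996 / 4708851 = -1797.90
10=10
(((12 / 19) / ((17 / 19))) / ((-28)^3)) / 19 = -3 / 1772624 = -0.00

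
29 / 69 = 0.42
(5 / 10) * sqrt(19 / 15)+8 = sqrt(285) / 30+8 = 8.56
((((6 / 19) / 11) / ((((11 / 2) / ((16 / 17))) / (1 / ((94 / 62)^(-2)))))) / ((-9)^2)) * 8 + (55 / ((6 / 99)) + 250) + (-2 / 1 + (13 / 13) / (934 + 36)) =568312933298098 / 491832001485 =1155.50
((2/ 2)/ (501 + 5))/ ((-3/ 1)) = -0.00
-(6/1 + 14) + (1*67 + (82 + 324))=453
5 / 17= 0.29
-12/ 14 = -6/ 7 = -0.86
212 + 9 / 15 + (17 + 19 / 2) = 2391 / 10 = 239.10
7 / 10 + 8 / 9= 143 / 90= 1.59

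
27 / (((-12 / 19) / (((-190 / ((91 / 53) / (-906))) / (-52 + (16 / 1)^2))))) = -130008735 / 6188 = -21009.81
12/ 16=3/ 4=0.75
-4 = -4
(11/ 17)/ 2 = 11/ 34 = 0.32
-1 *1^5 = -1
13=13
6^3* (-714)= -154224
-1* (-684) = 684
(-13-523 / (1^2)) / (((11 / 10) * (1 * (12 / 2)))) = -2680 / 33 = -81.21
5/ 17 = 0.29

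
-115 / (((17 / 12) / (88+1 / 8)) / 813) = -197741925 / 34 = -5815938.97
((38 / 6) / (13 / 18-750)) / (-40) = 57 / 269740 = 0.00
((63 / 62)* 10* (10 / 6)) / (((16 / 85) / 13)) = 580125 / 496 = 1169.61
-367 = -367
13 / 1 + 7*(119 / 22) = 1119 / 22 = 50.86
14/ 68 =7/ 34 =0.21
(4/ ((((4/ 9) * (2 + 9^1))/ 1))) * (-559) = -5031/ 11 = -457.36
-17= -17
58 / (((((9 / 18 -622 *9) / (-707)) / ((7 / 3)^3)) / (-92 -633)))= -4078866820 / 60453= -67471.70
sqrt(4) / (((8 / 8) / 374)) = 748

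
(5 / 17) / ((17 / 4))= 20 / 289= 0.07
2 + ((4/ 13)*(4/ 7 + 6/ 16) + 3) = 963/ 182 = 5.29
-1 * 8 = -8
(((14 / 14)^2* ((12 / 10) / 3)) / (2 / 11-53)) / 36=-11 / 52290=-0.00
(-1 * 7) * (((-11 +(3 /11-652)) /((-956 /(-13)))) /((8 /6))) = 995085 /21032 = 47.31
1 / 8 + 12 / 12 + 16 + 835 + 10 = 6897 / 8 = 862.12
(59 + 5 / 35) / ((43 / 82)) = 33948 / 301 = 112.78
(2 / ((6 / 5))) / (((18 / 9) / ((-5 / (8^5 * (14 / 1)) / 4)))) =-0.00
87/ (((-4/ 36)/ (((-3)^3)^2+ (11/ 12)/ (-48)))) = -36530691/ 64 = -570792.05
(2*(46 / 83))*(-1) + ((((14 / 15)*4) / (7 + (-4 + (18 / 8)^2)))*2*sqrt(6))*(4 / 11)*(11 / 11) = -92 / 83 + 7168*sqrt(6) / 21285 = -0.28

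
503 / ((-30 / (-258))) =21629 / 5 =4325.80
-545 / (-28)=545 / 28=19.46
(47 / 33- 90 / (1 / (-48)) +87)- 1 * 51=143795 / 33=4357.42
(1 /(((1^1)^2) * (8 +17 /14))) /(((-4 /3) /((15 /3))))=-35 /86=-0.41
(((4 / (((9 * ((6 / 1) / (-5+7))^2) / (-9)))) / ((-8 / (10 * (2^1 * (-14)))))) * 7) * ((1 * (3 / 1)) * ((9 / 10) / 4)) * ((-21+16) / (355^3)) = 147 / 17895550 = 0.00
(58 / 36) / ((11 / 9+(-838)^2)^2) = 261 / 79890033045698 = 0.00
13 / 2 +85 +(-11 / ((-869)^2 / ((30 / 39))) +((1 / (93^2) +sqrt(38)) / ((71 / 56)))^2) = 6272 *sqrt(38) / 43599609 +77498618793180195973 / 673083132676835166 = 115.14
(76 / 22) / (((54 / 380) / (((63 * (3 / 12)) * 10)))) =126350 / 33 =3828.79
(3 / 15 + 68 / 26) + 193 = 12728 / 65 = 195.82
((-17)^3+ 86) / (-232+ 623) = -4827 / 391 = -12.35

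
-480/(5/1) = -96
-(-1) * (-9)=-9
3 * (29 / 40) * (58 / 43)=2523 / 860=2.93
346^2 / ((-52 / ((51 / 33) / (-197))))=18.06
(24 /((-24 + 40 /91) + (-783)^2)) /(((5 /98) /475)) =4066608 /11157791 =0.36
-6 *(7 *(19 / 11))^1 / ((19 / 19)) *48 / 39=-12768 / 143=-89.29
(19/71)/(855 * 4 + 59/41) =779/9959809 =0.00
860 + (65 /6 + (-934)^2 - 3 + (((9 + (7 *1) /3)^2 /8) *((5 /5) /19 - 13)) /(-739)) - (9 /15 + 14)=122607347949 /140410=873209.51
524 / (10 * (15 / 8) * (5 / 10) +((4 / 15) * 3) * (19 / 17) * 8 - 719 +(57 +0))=-356320 / 438921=-0.81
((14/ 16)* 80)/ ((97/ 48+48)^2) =23040/ 823543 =0.03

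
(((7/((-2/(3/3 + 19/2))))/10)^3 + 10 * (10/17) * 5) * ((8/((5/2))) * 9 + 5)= -3718150579/5440000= -683.48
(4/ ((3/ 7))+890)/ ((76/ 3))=71/ 2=35.50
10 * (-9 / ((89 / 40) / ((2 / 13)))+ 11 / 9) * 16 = 999520 / 10413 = 95.99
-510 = -510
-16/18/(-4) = 2/9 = 0.22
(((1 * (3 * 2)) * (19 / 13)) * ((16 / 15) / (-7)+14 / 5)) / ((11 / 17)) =179588 / 5005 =35.88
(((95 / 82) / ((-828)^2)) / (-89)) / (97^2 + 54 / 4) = -19 / 9428892284304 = -0.00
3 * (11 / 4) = 33 / 4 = 8.25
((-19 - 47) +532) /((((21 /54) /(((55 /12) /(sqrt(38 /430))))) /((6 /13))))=230670 *sqrt(4085) /1729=8526.92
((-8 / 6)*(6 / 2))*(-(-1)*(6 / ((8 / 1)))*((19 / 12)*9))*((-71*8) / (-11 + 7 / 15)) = -182115 / 79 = -2305.25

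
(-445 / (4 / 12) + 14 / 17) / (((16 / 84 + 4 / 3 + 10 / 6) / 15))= -7144515 / 1139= -6272.62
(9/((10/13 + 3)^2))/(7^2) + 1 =1.01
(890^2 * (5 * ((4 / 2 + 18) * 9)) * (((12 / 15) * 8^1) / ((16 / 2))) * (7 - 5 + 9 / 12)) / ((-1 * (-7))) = 1568358000 / 7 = 224051142.86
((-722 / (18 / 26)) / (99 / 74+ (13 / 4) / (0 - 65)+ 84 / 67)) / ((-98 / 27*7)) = 698036820 / 43221773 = 16.15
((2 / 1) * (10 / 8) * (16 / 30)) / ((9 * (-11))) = -4 / 297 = -0.01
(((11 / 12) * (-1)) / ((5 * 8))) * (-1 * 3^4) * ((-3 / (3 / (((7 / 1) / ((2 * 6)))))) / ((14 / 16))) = -99 / 80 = -1.24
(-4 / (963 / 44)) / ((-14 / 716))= 63008 / 6741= 9.35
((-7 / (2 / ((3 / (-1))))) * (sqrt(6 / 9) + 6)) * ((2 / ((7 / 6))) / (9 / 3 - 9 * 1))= -18 - sqrt(6)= -20.45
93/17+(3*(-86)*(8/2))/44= -3363/187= -17.98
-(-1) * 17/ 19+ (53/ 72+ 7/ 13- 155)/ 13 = -10.93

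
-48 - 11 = -59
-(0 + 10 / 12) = -0.83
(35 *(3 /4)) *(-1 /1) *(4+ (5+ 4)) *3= -4095 /4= -1023.75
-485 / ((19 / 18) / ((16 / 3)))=-46560 / 19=-2450.53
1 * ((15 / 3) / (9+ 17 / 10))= 50 / 107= 0.47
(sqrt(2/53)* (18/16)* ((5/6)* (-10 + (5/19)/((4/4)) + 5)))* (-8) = 675* sqrt(106)/1007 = 6.90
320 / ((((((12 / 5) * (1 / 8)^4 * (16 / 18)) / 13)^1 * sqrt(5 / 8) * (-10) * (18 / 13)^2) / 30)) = -44994560 * sqrt(10) / 9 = -15809476.88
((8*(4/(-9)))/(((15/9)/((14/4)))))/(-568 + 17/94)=1504/114375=0.01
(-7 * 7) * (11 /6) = -539 /6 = -89.83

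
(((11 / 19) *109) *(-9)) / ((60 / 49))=-176253 / 380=-463.82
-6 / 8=-3 / 4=-0.75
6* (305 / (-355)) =-366 / 71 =-5.15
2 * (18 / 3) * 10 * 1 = 120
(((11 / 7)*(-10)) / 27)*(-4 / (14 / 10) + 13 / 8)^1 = 1265 / 1764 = 0.72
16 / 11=1.45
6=6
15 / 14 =1.07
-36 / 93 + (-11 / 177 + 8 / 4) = 8509 / 5487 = 1.55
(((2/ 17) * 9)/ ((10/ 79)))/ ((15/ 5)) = 237/ 85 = 2.79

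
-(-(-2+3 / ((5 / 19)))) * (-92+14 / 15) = -856.03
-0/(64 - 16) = 0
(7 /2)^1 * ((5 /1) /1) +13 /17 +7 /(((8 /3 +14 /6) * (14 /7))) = 1612 /85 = 18.96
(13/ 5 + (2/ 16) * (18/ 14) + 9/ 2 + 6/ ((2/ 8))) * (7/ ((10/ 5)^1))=8753/ 80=109.41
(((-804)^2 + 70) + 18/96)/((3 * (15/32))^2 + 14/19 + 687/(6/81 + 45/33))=1345.28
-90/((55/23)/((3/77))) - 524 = -445070/847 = -525.47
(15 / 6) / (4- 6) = -5 / 4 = -1.25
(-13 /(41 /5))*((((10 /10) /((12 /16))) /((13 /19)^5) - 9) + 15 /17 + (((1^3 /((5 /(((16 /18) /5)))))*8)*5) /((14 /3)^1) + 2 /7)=-904422872 /418047357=-2.16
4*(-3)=-12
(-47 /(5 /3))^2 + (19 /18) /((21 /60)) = 1257253 /1575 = 798.26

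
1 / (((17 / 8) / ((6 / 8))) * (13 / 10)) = 0.27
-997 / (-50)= 997 / 50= 19.94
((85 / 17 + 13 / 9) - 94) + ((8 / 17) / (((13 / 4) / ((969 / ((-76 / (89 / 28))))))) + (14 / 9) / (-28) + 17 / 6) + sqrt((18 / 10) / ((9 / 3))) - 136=-185623 / 819 + sqrt(15) / 5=-225.87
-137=-137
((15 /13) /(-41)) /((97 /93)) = -0.03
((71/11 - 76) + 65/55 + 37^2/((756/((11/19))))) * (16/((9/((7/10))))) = -21272158/253935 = -83.77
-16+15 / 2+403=789 / 2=394.50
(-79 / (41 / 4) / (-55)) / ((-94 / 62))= -0.09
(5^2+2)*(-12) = -324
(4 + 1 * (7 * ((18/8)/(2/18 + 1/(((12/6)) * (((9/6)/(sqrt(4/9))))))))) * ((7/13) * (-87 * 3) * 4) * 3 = -1123605/13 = -86431.15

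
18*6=108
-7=-7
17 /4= 4.25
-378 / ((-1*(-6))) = -63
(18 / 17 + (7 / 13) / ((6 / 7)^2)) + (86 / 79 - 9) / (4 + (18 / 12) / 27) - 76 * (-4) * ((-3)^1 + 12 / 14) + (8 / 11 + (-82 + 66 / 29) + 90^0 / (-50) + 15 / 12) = -934075768278179 / 1280688358950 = -729.35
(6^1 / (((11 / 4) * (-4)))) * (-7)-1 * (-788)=8710 / 11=791.82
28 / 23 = 1.22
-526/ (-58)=263/ 29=9.07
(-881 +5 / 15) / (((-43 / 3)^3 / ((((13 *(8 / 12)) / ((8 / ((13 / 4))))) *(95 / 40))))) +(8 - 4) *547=2190.50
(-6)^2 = 36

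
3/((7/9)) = 27/7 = 3.86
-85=-85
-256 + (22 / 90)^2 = -255.94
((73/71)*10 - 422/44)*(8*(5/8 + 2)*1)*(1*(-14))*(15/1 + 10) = -3965325/781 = -5077.24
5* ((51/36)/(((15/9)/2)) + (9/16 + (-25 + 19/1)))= -299/16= -18.69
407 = 407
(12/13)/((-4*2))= -3/26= -0.12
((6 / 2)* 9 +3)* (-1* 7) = -210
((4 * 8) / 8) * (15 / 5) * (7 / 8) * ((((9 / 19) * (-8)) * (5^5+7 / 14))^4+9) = 413250026033731005 / 2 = 206625013016865502.50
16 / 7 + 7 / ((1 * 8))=177 / 56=3.16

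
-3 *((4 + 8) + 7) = -57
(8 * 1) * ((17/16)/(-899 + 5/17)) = -289/30556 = -0.01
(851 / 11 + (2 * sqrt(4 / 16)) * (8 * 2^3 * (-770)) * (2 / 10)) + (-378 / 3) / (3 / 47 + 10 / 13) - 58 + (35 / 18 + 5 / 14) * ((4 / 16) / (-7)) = -98647525027 / 9876636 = -9987.97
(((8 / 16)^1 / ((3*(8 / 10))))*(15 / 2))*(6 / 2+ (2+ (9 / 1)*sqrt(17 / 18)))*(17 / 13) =2125 / 208+ 1275*sqrt(34) / 416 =28.09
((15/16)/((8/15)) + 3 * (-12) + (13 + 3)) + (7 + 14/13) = -10.17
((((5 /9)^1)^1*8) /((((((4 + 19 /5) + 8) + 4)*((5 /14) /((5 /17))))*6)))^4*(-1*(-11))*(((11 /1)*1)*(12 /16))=960400000000 /11745862038222147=0.00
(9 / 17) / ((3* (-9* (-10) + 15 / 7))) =7 / 3655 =0.00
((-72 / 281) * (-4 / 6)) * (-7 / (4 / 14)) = -1176 / 281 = -4.19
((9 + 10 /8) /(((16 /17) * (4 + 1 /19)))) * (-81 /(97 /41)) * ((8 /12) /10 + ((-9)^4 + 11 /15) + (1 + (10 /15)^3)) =-103087498143 /170720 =-603839.61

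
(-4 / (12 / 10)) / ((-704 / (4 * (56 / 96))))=35 / 3168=0.01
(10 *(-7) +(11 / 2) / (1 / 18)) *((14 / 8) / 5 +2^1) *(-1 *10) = -1363 / 2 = -681.50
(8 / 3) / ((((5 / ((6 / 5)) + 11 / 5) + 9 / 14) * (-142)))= -35 / 13064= -0.00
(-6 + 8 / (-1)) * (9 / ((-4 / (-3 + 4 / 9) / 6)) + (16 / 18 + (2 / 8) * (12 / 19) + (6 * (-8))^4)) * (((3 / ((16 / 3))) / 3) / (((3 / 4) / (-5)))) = 63542165015 / 684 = 92897902.07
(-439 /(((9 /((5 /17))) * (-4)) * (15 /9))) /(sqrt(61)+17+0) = 439 /2736 - 439 * sqrt(61) /46512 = 0.09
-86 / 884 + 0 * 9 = -43 / 442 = -0.10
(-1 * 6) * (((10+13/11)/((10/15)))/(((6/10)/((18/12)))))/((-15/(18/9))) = 369/11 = 33.55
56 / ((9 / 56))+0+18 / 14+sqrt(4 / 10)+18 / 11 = 352.00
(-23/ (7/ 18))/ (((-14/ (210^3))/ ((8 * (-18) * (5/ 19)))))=-28168560000/ 19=-1482555789.47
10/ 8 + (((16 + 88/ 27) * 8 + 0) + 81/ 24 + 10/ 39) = 446347/ 2808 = 158.96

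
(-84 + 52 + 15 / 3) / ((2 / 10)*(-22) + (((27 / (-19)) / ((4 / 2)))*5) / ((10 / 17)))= 10260 / 3967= 2.59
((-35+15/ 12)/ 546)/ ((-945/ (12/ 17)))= 1/ 21658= 0.00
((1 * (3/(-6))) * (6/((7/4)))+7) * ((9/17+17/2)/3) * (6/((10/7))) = 11359/170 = 66.82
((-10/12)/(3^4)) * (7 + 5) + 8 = 638/81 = 7.88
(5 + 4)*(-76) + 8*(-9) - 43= -799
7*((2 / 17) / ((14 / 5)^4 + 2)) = 4375 / 337161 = 0.01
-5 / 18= -0.28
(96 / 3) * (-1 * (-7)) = 224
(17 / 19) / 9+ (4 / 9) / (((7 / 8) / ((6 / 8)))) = 575 / 1197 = 0.48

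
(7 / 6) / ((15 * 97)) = 7 / 8730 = 0.00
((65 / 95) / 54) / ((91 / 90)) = 0.01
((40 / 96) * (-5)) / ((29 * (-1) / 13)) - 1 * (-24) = 8677 / 348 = 24.93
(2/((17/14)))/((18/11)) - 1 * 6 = -764/153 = -4.99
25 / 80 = 5 / 16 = 0.31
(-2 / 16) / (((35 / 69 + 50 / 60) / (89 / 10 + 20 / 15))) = -7061 / 7400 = -0.95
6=6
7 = 7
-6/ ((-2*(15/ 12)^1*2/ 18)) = 21.60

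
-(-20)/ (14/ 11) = 110/ 7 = 15.71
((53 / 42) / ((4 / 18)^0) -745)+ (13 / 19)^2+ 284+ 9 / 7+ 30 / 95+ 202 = -3876445 / 15162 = -255.67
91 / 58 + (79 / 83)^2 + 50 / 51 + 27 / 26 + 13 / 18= 4145288377 / 794728818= 5.22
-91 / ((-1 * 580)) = 91 / 580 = 0.16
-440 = -440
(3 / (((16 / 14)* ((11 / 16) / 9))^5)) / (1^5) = 95273908128 / 161051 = 591576.01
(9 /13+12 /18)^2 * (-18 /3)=-5618 /507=-11.08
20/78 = 10/39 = 0.26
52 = 52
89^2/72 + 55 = 11881/72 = 165.01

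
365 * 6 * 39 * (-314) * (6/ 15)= -10727496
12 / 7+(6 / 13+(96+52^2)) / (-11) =-253126 / 1001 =-252.87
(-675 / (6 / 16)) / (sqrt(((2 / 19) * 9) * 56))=-150 * sqrt(133) / 7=-247.13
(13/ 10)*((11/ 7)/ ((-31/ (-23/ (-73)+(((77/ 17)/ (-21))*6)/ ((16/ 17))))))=88517/ 1267280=0.07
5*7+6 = 41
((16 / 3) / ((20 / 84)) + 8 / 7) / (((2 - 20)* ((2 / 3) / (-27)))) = 1854 / 35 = 52.97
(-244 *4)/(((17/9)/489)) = -4295376/17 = -252669.18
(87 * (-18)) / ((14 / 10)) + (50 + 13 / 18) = -134549 / 126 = -1067.85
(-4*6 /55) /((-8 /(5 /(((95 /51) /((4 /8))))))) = 153 /2090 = 0.07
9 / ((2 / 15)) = 135 / 2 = 67.50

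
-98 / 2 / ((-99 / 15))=245 / 33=7.42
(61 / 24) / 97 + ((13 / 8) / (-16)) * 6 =-10861 / 18624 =-0.58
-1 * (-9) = 9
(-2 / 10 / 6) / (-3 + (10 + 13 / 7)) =-0.00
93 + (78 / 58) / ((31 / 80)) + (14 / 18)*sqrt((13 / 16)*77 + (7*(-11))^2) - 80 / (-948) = 7*sqrt(95865) / 36 + 20572279 / 213063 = 156.76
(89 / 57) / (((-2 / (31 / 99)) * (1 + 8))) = -2759 / 101574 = -0.03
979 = 979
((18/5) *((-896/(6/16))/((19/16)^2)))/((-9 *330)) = 1835008/893475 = 2.05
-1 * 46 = -46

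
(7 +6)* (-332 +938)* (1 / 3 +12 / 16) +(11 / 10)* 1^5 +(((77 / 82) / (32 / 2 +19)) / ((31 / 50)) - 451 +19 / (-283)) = 14539827219 / 1798465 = 8084.58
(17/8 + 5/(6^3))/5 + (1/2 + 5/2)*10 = 4108/135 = 30.43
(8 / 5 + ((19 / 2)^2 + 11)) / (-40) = -2057 / 800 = -2.57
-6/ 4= -3/ 2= -1.50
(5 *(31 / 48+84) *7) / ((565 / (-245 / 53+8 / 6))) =-14874643 / 862416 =-17.25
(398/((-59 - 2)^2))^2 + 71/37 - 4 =-2.07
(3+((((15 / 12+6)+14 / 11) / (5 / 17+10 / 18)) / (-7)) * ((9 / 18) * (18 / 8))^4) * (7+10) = 392952093 / 32800768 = 11.98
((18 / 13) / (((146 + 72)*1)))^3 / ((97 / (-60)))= -43740 / 275982335161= -0.00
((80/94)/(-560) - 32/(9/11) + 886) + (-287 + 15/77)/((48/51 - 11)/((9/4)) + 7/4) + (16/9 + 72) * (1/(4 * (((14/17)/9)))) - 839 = 3794692877/12051270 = 314.88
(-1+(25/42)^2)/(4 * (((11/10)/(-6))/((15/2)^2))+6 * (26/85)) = -7261125/20492192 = -0.35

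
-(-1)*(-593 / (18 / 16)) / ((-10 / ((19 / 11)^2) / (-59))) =-50521228 / 5445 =-9278.46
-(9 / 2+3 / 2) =-6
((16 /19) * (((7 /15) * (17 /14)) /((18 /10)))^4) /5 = 83521 /50486895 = 0.00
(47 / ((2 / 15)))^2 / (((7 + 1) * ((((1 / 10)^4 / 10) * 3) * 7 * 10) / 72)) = 3727687500 / 7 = 532526785.71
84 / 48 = 7 / 4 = 1.75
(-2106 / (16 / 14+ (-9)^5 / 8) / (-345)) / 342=-2184 / 903014615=-0.00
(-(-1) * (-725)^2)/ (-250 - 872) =-525625/ 1122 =-468.47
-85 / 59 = -1.44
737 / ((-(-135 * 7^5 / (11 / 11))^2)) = -737 / 5148111413025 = -0.00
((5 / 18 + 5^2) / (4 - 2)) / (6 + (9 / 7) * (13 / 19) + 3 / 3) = 60515 / 37728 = 1.60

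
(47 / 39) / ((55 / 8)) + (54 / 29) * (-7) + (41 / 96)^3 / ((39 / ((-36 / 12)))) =-236011807267 / 18345000960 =-12.87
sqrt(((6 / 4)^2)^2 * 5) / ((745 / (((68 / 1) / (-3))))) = -51 * sqrt(5) / 745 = -0.15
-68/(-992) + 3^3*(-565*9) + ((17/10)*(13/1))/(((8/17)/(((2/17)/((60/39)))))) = -3404825237/24800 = -137291.34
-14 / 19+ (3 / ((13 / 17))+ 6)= 2269 / 247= 9.19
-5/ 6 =-0.83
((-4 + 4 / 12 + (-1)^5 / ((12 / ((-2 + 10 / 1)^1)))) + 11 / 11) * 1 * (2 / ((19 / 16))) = -320 / 57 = -5.61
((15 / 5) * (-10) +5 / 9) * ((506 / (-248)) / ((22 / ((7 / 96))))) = 42665 / 214272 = 0.20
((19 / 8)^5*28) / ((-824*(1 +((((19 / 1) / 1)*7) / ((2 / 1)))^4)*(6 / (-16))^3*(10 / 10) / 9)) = 17332693 / 773490621864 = 0.00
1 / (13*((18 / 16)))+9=1061 / 117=9.07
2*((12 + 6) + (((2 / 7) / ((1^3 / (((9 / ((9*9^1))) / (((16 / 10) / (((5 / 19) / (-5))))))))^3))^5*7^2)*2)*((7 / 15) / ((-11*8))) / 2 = -10609089468711037427239269670074412212425440015987 / 111142842053163249237744729876970032701919555747840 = -0.10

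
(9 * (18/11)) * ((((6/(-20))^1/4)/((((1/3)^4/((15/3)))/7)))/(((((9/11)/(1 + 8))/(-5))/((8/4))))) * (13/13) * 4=1377810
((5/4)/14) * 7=0.62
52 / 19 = 2.74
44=44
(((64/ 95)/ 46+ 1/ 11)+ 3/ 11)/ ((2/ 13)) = 59098/ 24035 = 2.46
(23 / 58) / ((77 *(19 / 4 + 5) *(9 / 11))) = 46 / 71253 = 0.00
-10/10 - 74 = -75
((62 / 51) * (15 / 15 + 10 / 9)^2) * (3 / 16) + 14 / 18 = 19759 / 11016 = 1.79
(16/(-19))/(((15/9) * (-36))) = 4/285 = 0.01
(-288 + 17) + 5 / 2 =-537 / 2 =-268.50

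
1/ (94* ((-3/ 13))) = -13/ 282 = -0.05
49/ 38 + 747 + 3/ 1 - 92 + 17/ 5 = 125911/ 190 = 662.69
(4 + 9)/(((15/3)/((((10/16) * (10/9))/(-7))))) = -65/252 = -0.26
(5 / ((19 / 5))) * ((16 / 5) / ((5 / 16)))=256 / 19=13.47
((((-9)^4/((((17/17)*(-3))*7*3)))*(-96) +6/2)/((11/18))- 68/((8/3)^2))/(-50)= -327.10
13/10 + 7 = 83/10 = 8.30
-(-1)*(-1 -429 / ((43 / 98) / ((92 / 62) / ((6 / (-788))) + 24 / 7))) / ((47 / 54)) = 13474076706 / 62651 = 215065.63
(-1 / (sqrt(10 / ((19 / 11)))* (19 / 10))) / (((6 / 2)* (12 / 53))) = -53* sqrt(2090) / 7524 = -0.32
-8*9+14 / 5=-346 / 5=-69.20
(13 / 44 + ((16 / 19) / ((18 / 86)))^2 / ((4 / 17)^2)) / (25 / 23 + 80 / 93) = 268494607501 / 1786235220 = 150.31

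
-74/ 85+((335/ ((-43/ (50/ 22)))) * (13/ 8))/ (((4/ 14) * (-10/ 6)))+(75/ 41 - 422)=-9511142497/ 26374480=-360.62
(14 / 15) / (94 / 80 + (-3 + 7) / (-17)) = 1904 / 1917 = 0.99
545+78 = 623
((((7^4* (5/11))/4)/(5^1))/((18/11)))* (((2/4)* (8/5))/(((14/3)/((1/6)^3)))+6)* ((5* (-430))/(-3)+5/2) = 2238124049/15552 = 143912.30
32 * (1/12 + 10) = 968/3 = 322.67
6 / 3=2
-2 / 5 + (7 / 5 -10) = -9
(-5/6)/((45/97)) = -97/54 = -1.80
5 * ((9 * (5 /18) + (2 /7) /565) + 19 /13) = 407417 /20566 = 19.81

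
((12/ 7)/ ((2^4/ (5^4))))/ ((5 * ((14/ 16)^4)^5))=108086391056891904000/ 558545864083284007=193.51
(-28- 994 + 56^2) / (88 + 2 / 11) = 11627 / 485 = 23.97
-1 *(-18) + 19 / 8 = 20.38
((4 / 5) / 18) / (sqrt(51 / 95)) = 2 * sqrt(4845) / 2295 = 0.06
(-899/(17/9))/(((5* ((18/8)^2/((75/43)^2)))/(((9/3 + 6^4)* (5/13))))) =-11678010000/408629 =-28578.51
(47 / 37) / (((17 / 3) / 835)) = 117735 / 629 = 187.18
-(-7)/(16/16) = 7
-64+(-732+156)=-640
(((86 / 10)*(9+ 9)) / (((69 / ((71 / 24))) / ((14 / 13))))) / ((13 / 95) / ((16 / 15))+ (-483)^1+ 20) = -0.02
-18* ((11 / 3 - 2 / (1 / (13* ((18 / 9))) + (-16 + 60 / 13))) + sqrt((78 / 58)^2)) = -798864 / 8555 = -93.38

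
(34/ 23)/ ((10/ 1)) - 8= -903/ 115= -7.85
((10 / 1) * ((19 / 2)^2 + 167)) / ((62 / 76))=97755 / 31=3153.39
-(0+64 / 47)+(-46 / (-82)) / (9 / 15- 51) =-666653 / 485604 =-1.37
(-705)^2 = 497025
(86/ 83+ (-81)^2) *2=1089298/ 83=13124.07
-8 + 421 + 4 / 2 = 415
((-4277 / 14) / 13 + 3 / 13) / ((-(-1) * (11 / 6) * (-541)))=165 / 7033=0.02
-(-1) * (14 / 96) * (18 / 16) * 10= 1.64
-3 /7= -0.43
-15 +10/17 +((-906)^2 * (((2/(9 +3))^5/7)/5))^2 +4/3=-3869095183/971611200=-3.98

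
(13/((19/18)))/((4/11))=1287/38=33.87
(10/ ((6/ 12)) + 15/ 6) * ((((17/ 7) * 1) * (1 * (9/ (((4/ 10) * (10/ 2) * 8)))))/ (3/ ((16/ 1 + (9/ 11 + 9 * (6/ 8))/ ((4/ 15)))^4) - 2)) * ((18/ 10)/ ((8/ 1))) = -46132076221639155513/ 13341184317844909568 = -3.46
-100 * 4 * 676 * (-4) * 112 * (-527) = -63840358400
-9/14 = -0.64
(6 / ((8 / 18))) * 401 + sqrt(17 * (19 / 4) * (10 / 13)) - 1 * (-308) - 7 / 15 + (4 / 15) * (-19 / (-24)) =sqrt(41990) / 26 + 257456 / 45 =5729.13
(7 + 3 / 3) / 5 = 8 / 5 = 1.60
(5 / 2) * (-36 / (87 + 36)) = -30 / 41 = -0.73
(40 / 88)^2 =25 / 121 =0.21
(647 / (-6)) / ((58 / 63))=-13587 / 116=-117.13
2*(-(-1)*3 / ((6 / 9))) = 9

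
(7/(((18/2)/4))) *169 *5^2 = 118300/9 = 13144.44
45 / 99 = 5 / 11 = 0.45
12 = 12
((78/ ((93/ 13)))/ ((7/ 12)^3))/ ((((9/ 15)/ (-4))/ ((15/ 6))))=-9734400/ 10633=-915.49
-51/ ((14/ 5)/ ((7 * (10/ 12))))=-425/ 4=-106.25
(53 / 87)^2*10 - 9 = -40031 / 7569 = -5.29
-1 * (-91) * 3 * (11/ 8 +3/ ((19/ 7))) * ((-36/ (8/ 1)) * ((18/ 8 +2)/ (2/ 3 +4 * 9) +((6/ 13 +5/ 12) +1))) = -42775551/ 7040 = -6076.07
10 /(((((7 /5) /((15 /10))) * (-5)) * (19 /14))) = -30 /19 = -1.58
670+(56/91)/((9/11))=670.75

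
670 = 670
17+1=18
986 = 986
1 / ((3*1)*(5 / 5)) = 0.33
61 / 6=10.17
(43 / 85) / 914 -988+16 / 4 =-76446917 / 77690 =-984.00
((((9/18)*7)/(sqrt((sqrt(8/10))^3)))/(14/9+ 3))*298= 270.66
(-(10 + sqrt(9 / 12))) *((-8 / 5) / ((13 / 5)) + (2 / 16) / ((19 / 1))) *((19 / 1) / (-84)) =-2005 / 1456- 401 *sqrt(3) / 5824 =-1.50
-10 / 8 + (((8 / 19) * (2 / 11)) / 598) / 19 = -5936613 / 4749316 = -1.25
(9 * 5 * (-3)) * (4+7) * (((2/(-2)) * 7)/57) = 3465/19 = 182.37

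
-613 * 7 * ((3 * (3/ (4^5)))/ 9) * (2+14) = -4291/ 64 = -67.05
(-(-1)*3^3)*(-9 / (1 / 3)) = -729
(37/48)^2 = 1369/2304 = 0.59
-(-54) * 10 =540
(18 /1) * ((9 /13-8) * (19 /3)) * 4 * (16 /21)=-231040 /91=-2538.90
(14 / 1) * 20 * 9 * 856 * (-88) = -189826560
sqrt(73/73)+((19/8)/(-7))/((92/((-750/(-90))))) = 14981/15456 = 0.97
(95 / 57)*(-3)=-5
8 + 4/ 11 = 8.36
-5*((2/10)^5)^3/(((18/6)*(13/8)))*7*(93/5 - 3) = -112/30517578125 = -0.00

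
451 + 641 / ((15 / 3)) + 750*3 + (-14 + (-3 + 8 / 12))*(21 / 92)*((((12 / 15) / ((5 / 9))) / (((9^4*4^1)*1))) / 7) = 4743719591 / 1676700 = 2829.20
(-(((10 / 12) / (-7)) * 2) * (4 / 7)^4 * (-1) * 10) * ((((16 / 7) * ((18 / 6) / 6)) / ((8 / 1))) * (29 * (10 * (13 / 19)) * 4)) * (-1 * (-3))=-193024000 / 2235331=-86.35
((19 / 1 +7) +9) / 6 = 35 / 6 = 5.83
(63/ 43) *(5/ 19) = 0.39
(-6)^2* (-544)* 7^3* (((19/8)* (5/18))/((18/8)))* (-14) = 248167360/9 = 27574151.11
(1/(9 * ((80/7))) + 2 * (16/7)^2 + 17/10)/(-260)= -428959/9172800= -0.05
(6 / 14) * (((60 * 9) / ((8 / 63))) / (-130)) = -729 / 52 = -14.02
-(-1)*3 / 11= 3 / 11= 0.27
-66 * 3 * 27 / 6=-891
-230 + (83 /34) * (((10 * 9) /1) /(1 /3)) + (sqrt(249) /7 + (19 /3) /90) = sqrt(249) /7 + 1969973 /4590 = 431.44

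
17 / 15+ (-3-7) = -133 / 15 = -8.87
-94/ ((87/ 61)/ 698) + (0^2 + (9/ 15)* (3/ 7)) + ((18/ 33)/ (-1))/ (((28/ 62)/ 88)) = -140404477/ 3045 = -46109.84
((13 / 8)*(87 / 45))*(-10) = -377 / 12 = -31.42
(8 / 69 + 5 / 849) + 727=4732836 / 6509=727.12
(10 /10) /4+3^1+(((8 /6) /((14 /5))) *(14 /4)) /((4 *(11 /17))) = 257 /66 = 3.89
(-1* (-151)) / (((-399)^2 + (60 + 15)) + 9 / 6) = 302 / 318555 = 0.00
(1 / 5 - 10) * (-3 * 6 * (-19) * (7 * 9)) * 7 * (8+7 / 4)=-144110421 / 10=-14411042.10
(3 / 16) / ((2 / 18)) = 27 / 16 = 1.69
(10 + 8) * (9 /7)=23.14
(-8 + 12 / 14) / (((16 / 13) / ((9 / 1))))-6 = -3261 / 56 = -58.23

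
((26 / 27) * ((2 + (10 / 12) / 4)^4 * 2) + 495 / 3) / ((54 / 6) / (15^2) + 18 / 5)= 11802294325 / 203793408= 57.91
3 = 3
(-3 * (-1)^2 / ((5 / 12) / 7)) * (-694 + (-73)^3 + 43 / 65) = 6383455344 / 325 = 19641401.06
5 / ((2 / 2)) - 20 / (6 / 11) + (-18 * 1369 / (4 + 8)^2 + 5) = -4747 / 24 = -197.79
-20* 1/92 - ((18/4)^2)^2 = -150983/368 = -410.28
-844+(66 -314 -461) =-1553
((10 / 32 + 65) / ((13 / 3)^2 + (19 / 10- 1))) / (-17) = -4275 / 21896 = -0.20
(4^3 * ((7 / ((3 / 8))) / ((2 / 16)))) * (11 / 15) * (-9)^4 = 229920768 / 5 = 45984153.60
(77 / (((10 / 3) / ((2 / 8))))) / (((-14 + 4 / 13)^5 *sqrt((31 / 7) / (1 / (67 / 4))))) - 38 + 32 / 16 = -36 - 85768683 *sqrt(14539) / 7422778544366720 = -36.00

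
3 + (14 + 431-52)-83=313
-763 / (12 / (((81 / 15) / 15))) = -2289 / 100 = -22.89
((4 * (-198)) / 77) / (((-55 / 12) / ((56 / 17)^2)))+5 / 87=33754739 / 1382865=24.41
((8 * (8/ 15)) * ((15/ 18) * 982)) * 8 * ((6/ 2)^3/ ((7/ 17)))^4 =1239822991738368/ 2401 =516377755826.06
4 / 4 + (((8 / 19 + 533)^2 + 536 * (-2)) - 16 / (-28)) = 716322602 / 2527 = 283467.59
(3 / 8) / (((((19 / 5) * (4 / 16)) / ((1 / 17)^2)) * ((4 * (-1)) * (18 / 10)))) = -25 / 131784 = -0.00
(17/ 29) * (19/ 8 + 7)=1275/ 232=5.50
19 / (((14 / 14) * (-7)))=-19 / 7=-2.71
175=175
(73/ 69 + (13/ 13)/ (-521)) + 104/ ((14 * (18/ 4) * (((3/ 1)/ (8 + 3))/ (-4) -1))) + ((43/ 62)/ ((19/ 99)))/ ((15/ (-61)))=-3173529696217/ 208986995070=-15.19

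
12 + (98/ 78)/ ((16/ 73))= 11065/ 624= 17.73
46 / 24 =23 / 12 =1.92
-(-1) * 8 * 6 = 48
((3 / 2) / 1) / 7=3 / 14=0.21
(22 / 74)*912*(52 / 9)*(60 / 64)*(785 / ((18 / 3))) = 192148.20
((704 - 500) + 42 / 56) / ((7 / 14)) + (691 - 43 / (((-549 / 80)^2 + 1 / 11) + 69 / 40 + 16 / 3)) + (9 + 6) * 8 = 27946306273 / 22912306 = 1219.71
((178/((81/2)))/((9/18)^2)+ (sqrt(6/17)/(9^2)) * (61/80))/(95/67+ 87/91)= 371917 * sqrt(102)/1594455840+ 4341064/586197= 7.41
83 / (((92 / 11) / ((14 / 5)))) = 6391 / 230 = 27.79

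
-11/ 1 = -11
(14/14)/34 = 0.03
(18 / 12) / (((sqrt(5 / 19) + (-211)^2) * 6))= 845899 / 150641077496 - sqrt(95) / 150641077496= 0.00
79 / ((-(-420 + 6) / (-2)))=-0.38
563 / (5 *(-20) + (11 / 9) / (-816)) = -4134672 / 734411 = -5.63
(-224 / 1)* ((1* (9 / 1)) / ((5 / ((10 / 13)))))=-310.15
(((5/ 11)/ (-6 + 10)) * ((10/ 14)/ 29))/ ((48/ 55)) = 125/ 38976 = 0.00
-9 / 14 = -0.64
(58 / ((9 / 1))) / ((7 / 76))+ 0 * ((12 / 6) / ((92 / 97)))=4408 / 63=69.97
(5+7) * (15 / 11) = 180 / 11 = 16.36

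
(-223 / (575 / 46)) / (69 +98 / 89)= -0.25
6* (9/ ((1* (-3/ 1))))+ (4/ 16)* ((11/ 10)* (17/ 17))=-709/ 40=-17.72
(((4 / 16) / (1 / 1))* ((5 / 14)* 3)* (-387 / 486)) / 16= -215 / 16128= -0.01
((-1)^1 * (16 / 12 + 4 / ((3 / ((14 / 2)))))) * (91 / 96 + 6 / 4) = -235 / 9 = -26.11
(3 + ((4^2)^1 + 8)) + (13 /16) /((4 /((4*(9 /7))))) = 3141 /112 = 28.04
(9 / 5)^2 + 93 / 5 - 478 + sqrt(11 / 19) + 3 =-11329 / 25 + sqrt(209) / 19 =-452.40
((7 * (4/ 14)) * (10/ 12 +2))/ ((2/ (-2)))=-17/ 3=-5.67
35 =35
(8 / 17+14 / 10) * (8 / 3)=424 / 85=4.99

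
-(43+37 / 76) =-3305 / 76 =-43.49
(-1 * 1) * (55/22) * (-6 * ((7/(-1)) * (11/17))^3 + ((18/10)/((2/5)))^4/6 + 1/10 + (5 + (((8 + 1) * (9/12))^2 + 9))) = -538894833/314432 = -1713.87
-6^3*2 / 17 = -25.41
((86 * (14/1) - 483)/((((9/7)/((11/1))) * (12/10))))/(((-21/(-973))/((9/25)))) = 7716863/90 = 85742.92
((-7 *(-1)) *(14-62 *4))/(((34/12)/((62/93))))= -6552/17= -385.41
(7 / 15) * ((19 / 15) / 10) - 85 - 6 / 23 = -4409191 / 51750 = -85.20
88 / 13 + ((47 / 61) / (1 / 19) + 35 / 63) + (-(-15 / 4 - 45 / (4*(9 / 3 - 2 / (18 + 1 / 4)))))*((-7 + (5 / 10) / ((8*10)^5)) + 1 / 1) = -18861018053735327 / 789528969216000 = -23.89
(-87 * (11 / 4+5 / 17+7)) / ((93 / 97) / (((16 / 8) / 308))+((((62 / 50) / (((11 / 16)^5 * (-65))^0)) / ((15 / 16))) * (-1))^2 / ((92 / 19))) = -18642410296875 / 3157652802296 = -5.90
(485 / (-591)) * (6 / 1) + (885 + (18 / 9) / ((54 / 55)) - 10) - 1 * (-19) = 4739831 / 5319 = 891.11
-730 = -730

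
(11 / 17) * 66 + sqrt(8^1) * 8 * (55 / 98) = 440 * sqrt(2) / 49 + 726 / 17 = 55.40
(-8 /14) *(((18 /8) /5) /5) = -9 /175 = -0.05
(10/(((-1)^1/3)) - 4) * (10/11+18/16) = -69.16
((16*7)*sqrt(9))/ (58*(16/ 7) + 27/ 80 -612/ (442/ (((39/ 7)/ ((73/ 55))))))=13735680/ 5195717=2.64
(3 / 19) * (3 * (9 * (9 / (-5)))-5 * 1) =-804 / 95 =-8.46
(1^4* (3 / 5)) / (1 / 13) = 39 / 5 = 7.80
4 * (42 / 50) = 84 / 25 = 3.36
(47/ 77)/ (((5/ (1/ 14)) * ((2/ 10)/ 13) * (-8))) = -611/ 8624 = -0.07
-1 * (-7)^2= -49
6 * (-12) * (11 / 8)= -99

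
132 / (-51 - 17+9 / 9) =-132 / 67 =-1.97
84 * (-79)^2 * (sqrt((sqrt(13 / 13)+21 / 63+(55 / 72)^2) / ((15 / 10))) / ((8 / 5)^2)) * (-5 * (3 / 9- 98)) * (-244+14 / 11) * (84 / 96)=-4984113308125 * sqrt(59622) / 50688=-24009660630.80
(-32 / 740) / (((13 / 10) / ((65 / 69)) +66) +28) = -0.00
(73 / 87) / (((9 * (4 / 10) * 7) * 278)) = 365 / 3047436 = 0.00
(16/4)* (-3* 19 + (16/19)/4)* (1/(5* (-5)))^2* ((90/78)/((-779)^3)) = 996/1122731705125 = 0.00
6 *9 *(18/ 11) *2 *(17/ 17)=1944/ 11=176.73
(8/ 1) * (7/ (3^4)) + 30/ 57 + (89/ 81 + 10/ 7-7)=-35066/ 10773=-3.25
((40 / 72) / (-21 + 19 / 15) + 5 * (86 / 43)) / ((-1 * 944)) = -8855 / 838272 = -0.01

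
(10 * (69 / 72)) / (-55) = -23 / 132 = -0.17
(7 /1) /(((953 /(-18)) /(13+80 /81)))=-15862 /8577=-1.85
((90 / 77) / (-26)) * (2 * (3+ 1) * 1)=-360 / 1001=-0.36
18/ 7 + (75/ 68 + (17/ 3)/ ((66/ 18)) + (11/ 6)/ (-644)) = 3769621/ 722568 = 5.22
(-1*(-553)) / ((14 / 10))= 395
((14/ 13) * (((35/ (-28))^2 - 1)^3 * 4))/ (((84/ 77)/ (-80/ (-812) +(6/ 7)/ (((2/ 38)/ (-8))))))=-17660511/ 193024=-91.49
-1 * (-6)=6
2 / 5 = 0.40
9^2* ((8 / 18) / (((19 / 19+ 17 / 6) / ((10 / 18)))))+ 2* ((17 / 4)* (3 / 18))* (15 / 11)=7235 / 1012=7.15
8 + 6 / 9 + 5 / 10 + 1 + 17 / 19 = 1261 / 114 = 11.06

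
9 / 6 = 3 / 2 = 1.50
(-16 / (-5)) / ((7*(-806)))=-8 / 14105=-0.00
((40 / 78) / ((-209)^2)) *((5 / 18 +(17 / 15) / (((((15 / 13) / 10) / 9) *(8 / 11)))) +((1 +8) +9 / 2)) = 24359 / 15332031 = 0.00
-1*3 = -3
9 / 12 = 3 / 4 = 0.75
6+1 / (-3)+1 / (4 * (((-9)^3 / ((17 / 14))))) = 5.67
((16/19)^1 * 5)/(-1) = -80/19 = -4.21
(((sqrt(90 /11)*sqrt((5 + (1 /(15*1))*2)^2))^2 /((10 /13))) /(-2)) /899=-7007 /44950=-0.16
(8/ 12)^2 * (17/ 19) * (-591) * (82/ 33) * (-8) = 8787776/ 1881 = 4671.86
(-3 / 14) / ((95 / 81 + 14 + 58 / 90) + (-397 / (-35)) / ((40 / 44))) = -6075 / 802147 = -0.01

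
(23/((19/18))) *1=414/19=21.79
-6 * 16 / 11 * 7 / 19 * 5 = -16.08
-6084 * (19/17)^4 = -792872964/83521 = -9493.10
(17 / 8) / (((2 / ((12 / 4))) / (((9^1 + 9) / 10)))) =459 / 80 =5.74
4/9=0.44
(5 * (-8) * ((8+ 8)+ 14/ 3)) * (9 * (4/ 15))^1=-1984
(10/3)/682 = 5/1023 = 0.00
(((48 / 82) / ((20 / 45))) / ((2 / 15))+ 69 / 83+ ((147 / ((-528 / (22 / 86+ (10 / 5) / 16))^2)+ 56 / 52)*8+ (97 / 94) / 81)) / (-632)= -1492294165741484419 / 48770531694427226112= -0.03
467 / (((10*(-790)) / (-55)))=5137 / 1580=3.25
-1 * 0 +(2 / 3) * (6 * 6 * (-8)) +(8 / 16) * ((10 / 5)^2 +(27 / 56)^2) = -1190951 / 6272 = -189.88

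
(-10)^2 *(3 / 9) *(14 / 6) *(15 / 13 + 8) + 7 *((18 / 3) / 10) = 418957 / 585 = 716.17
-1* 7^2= -49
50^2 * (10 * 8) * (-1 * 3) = -600000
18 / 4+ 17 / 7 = 97 / 14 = 6.93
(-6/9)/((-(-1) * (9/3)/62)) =-124/9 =-13.78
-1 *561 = -561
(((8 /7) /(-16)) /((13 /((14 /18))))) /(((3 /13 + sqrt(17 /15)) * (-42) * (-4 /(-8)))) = -5 /114996 + 13 * sqrt(255) /1034964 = 0.00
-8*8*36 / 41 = -2304 / 41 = -56.20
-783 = -783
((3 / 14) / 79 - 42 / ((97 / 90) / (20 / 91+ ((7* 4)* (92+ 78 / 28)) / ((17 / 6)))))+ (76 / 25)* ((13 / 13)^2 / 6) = -36510.61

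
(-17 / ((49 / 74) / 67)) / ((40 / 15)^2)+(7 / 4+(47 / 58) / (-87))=-240.15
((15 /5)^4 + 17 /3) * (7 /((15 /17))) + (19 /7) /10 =687.83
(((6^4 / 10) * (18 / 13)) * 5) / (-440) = -1458 / 715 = -2.04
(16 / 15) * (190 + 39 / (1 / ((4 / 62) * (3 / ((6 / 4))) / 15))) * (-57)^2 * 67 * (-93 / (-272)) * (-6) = -38532503196 / 425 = -90664713.40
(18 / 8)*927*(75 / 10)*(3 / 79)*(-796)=-74711565 / 158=-472858.01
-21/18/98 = -1/84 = -0.01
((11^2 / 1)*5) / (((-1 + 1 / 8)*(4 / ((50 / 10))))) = -6050 / 7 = -864.29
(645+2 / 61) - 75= 34772 / 61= 570.03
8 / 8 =1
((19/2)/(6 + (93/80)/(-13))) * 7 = 69160/6147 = 11.25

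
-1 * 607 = -607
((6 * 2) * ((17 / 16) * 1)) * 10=255 / 2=127.50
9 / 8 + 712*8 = 45577 / 8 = 5697.12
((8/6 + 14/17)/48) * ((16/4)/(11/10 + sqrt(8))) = -3025/103887 + 5500 * sqrt(2)/103887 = 0.05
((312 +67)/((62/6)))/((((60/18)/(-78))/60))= -1596348/31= -51495.10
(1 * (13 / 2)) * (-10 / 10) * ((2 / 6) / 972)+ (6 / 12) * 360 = 1049747 / 5832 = 180.00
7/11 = 0.64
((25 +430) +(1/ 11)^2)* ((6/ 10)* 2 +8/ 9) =1725088/ 1815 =950.46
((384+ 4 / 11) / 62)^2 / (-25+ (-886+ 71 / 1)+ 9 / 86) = -384333656 / 8399092911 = -0.05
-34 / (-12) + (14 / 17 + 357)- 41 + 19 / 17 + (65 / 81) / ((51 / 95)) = 2662589 / 8262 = 322.27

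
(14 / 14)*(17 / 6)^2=289 / 36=8.03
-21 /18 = -7 /6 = -1.17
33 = 33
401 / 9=44.56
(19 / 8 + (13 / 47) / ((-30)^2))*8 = 200951 / 10575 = 19.00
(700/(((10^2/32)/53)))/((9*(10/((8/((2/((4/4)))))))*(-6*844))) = -2968/28485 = -0.10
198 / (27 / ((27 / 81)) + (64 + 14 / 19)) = 1254 / 923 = 1.36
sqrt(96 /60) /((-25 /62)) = -124 * sqrt(10) /125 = -3.14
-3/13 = -0.23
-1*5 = -5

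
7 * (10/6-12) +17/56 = -12101/168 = -72.03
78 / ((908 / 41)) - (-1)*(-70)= -30181 / 454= -66.48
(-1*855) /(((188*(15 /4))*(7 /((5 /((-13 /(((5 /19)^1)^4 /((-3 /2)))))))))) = -6250 /29335943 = -0.00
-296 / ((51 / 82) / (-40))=970880 / 51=19036.86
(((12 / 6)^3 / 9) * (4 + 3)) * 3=56 / 3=18.67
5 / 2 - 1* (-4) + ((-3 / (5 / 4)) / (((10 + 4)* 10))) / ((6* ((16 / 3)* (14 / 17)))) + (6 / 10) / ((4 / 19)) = 732989 / 78400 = 9.35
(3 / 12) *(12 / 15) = 1 / 5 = 0.20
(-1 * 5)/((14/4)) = -10/7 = -1.43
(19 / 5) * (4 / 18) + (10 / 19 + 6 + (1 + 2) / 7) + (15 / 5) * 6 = 154409 / 5985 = 25.80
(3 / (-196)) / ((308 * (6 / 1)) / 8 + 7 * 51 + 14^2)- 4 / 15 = -614701 / 2304960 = -0.27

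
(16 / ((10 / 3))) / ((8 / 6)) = 18 / 5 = 3.60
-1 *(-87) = 87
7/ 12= 0.58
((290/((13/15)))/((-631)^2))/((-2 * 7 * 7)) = -0.00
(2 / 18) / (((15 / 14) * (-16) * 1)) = -7 / 1080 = -0.01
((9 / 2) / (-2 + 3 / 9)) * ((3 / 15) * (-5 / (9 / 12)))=18 / 5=3.60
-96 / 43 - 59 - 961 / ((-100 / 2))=-90327 / 2150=-42.01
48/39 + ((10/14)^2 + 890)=568039/637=891.74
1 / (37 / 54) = 1.46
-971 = -971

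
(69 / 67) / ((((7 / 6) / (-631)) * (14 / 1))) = -39.79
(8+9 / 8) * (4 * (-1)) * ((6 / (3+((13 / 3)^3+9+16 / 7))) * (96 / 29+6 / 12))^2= -1146234630177 / 549762105362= -2.08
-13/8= -1.62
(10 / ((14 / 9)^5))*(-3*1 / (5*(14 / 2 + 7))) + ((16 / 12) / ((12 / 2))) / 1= 5935213 / 33882912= 0.18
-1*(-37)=37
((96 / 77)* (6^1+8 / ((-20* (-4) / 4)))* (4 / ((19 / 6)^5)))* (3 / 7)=286654464 / 6673086805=0.04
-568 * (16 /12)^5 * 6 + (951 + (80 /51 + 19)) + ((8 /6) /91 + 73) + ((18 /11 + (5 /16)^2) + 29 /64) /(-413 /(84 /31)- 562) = -10071114955600351 /756276865344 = -13316.70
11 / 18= 0.61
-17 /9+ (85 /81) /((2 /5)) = 0.73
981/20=49.05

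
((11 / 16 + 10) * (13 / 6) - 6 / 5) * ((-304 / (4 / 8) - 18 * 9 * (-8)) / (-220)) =-68.66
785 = 785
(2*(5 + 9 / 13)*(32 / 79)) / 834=2368 / 428259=0.01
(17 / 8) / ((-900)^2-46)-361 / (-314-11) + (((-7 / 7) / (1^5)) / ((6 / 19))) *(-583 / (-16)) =-1443892408363 / 12635282400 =-114.27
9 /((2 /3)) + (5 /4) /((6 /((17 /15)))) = 989 /72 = 13.74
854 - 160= 694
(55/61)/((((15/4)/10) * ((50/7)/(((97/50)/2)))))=7469/22875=0.33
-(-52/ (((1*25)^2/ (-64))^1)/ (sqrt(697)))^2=-11075584/ 272265625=-0.04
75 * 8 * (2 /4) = 300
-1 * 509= -509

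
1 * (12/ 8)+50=103/ 2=51.50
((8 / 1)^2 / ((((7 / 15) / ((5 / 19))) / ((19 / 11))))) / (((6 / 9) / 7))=7200 / 11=654.55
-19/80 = -0.24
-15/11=-1.36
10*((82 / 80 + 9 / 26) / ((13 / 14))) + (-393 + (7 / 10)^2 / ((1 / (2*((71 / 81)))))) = -129147062 / 342225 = -377.37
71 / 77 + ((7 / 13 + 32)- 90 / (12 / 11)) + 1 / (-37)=-3634551 / 74074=-49.07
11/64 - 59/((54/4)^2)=-7085/46656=-0.15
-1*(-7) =7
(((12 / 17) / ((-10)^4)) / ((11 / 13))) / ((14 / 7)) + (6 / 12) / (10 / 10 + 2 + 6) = 0.06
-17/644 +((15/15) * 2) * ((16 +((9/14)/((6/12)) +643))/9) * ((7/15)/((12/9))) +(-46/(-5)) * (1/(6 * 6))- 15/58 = 8627095/168084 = 51.33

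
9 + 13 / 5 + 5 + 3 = 98 / 5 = 19.60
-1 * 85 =-85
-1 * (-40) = 40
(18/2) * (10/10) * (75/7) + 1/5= 3382/35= 96.63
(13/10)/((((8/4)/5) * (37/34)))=221/74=2.99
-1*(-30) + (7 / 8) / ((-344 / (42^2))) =17553 / 688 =25.51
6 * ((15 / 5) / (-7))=-18 / 7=-2.57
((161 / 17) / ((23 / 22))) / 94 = 77 / 799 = 0.10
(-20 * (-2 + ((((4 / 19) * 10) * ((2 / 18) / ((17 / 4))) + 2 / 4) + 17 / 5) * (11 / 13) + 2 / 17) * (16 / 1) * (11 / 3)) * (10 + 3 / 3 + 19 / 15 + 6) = -53368825664 / 1700595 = -31382.44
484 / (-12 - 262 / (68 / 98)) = -8228 / 6623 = -1.24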